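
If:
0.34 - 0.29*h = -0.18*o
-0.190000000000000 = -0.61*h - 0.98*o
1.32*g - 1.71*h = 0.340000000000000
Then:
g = 1.47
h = 0.93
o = -0.39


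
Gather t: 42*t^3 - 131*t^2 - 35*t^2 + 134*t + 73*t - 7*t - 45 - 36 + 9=42*t^3 - 166*t^2 + 200*t - 72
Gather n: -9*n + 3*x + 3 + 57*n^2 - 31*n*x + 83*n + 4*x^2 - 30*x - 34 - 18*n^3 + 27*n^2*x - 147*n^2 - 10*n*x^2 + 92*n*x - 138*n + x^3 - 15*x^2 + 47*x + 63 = -18*n^3 + n^2*(27*x - 90) + n*(-10*x^2 + 61*x - 64) + x^3 - 11*x^2 + 20*x + 32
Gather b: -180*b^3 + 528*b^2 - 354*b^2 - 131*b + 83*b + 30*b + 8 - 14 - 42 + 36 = -180*b^3 + 174*b^2 - 18*b - 12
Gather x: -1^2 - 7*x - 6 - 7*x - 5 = -14*x - 12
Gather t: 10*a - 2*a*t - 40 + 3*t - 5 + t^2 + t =10*a + t^2 + t*(4 - 2*a) - 45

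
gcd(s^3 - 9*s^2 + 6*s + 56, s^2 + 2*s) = s + 2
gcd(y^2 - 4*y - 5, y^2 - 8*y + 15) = y - 5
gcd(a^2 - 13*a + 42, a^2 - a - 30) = a - 6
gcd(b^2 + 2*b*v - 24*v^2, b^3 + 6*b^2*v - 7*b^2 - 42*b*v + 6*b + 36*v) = b + 6*v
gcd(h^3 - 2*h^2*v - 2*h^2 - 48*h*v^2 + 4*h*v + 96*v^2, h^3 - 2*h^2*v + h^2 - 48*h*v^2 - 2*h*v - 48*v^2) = -h^2 + 2*h*v + 48*v^2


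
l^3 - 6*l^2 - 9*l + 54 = (l - 6)*(l - 3)*(l + 3)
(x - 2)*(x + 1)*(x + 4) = x^3 + 3*x^2 - 6*x - 8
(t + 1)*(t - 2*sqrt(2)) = t^2 - 2*sqrt(2)*t + t - 2*sqrt(2)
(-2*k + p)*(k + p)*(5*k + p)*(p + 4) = -10*k^3*p - 40*k^3 - 7*k^2*p^2 - 28*k^2*p + 4*k*p^3 + 16*k*p^2 + p^4 + 4*p^3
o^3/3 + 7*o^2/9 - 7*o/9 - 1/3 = (o/3 + 1)*(o - 1)*(o + 1/3)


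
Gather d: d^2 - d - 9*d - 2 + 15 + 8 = d^2 - 10*d + 21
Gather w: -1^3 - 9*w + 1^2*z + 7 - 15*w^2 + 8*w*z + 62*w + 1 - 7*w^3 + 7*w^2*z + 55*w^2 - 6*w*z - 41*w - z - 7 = -7*w^3 + w^2*(7*z + 40) + w*(2*z + 12)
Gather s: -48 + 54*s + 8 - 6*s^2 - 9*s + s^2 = -5*s^2 + 45*s - 40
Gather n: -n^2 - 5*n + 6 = -n^2 - 5*n + 6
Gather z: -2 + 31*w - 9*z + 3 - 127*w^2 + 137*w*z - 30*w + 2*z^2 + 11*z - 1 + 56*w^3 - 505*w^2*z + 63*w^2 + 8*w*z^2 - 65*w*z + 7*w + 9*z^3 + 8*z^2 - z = 56*w^3 - 64*w^2 + 8*w + 9*z^3 + z^2*(8*w + 10) + z*(-505*w^2 + 72*w + 1)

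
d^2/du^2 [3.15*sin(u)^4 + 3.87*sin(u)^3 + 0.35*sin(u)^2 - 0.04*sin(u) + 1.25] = -50.4*sin(u)^4 - 34.83*sin(u)^3 + 36.4*sin(u)^2 + 23.26*sin(u) + 0.7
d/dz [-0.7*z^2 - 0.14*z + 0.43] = -1.4*z - 0.14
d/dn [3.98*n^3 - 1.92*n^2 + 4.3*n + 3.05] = 11.94*n^2 - 3.84*n + 4.3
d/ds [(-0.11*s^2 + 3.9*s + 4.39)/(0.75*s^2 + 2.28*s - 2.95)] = (-3.1758*s^2 - 5.936*s - 21.5142)/(0.5625*s^4 + 3.42*s^3 + 0.773399999999999*s^2 - 13.452*s + 8.7025)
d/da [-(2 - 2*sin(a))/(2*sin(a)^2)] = (2 - sin(a))*cos(a)/sin(a)^3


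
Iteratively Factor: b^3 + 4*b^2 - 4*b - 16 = (b + 4)*(b^2 - 4) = (b + 2)*(b + 4)*(b - 2)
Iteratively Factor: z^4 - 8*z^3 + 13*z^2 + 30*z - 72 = (z - 3)*(z^3 - 5*z^2 - 2*z + 24) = (z - 4)*(z - 3)*(z^2 - z - 6) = (z - 4)*(z - 3)*(z + 2)*(z - 3)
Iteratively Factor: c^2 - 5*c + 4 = (c - 1)*(c - 4)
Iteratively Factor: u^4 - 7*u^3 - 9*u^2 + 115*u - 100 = (u - 5)*(u^3 - 2*u^2 - 19*u + 20) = (u - 5)*(u - 1)*(u^2 - u - 20) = (u - 5)^2*(u - 1)*(u + 4)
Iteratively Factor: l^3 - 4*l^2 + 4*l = (l - 2)*(l^2 - 2*l) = l*(l - 2)*(l - 2)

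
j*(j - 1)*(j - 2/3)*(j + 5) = j^4 + 10*j^3/3 - 23*j^2/3 + 10*j/3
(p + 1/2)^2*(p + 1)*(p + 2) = p^4 + 4*p^3 + 21*p^2/4 + 11*p/4 + 1/2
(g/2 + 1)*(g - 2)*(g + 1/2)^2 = g^4/2 + g^3/2 - 15*g^2/8 - 2*g - 1/2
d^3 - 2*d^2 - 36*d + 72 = (d - 6)*(d - 2)*(d + 6)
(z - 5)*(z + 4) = z^2 - z - 20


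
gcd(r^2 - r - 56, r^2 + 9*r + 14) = r + 7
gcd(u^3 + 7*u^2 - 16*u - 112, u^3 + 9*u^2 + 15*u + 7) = u + 7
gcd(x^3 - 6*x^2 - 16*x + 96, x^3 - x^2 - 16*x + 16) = x^2 - 16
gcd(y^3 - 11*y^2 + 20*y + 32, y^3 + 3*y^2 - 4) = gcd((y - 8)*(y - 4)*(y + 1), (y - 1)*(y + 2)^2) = 1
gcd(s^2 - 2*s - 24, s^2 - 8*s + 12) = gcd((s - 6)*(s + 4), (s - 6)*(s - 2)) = s - 6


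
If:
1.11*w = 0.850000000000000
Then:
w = 0.77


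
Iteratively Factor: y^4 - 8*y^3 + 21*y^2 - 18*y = (y)*(y^3 - 8*y^2 + 21*y - 18) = y*(y - 3)*(y^2 - 5*y + 6) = y*(y - 3)^2*(y - 2)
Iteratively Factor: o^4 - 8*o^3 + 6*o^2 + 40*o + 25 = (o - 5)*(o^3 - 3*o^2 - 9*o - 5) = (o - 5)*(o + 1)*(o^2 - 4*o - 5) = (o - 5)^2*(o + 1)*(o + 1)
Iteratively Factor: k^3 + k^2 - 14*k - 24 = (k - 4)*(k^2 + 5*k + 6) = (k - 4)*(k + 2)*(k + 3)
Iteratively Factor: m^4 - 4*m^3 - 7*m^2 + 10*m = (m - 5)*(m^3 + m^2 - 2*m) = m*(m - 5)*(m^2 + m - 2) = m*(m - 5)*(m + 2)*(m - 1)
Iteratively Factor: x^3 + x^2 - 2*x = (x)*(x^2 + x - 2) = x*(x - 1)*(x + 2)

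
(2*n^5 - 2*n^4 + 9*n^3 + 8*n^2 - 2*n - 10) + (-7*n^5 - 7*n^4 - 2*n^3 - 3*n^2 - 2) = -5*n^5 - 9*n^4 + 7*n^3 + 5*n^2 - 2*n - 12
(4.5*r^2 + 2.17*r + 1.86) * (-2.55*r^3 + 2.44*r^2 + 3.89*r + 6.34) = -11.475*r^5 + 5.4465*r^4 + 18.0568*r^3 + 41.5097*r^2 + 20.9932*r + 11.7924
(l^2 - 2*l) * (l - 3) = l^3 - 5*l^2 + 6*l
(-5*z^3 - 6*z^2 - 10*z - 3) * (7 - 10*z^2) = 50*z^5 + 60*z^4 + 65*z^3 - 12*z^2 - 70*z - 21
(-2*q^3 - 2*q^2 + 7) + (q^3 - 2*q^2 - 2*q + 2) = -q^3 - 4*q^2 - 2*q + 9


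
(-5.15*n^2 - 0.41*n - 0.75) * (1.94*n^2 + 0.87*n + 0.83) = -9.991*n^4 - 5.2759*n^3 - 6.0862*n^2 - 0.9928*n - 0.6225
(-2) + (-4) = -6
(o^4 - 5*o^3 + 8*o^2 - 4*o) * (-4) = -4*o^4 + 20*o^3 - 32*o^2 + 16*o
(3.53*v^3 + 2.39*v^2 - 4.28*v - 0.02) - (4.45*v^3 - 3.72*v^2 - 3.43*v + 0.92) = -0.92*v^3 + 6.11*v^2 - 0.85*v - 0.94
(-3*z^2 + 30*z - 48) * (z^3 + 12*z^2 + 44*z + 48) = -3*z^5 - 6*z^4 + 180*z^3 + 600*z^2 - 672*z - 2304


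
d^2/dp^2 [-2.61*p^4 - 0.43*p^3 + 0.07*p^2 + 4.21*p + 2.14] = -31.32*p^2 - 2.58*p + 0.14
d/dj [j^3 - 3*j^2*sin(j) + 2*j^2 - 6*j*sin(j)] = -3*j^2*cos(j) + 3*j^2 - 6*sqrt(2)*j*sin(j + pi/4) + 4*j - 6*sin(j)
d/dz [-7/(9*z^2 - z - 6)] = 7*(18*z - 1)/(-9*z^2 + z + 6)^2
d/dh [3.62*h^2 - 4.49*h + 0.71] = 7.24*h - 4.49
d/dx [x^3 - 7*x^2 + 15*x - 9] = 3*x^2 - 14*x + 15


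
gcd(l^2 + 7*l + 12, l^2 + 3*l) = l + 3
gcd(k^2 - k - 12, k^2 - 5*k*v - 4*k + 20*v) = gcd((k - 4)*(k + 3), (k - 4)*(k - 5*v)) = k - 4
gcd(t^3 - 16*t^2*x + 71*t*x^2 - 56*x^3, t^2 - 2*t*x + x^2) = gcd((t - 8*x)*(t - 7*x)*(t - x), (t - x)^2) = -t + x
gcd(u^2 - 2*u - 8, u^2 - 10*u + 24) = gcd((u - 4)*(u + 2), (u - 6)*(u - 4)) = u - 4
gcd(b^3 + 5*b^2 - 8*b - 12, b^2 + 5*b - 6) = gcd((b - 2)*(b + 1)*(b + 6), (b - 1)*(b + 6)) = b + 6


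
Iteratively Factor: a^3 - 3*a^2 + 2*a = (a - 2)*(a^2 - a) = a*(a - 2)*(a - 1)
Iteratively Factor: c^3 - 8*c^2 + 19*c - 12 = (c - 1)*(c^2 - 7*c + 12) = (c - 4)*(c - 1)*(c - 3)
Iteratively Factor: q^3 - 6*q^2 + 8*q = (q - 4)*(q^2 - 2*q) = q*(q - 4)*(q - 2)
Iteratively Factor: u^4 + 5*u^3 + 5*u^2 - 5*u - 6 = (u - 1)*(u^3 + 6*u^2 + 11*u + 6) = (u - 1)*(u + 1)*(u^2 + 5*u + 6) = (u - 1)*(u + 1)*(u + 3)*(u + 2)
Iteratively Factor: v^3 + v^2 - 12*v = (v + 4)*(v^2 - 3*v) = v*(v + 4)*(v - 3)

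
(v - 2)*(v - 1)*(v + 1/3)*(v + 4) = v^4 + 4*v^3/3 - 29*v^2/3 + 14*v/3 + 8/3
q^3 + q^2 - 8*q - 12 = (q - 3)*(q + 2)^2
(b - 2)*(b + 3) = b^2 + b - 6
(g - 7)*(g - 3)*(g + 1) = g^3 - 9*g^2 + 11*g + 21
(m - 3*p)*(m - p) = m^2 - 4*m*p + 3*p^2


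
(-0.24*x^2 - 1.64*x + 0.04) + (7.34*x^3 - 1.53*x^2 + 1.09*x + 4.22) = 7.34*x^3 - 1.77*x^2 - 0.55*x + 4.26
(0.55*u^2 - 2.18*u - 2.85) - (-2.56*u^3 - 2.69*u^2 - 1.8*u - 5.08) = 2.56*u^3 + 3.24*u^2 - 0.38*u + 2.23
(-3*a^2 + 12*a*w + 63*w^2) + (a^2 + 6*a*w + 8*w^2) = -2*a^2 + 18*a*w + 71*w^2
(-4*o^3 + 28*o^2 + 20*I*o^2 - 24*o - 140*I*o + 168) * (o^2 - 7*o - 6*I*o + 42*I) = -4*o^5 + 56*o^4 + 44*I*o^4 - 100*o^3 - 616*I*o^3 - 1344*o^2 + 2300*I*o^2 + 4704*o - 2016*I*o + 7056*I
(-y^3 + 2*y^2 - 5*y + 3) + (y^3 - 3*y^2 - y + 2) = -y^2 - 6*y + 5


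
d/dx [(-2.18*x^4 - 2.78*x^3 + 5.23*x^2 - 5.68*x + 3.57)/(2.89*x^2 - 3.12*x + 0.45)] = (-12.6004*x^5 + 12.3706*x^4 + 13.4232*x^3 - 3.65540000000001*x^2 - 15.9276*x + 8.5824)/(8.3521*x^4 - 18.0336*x^3 + 12.3354*x^2 - 2.808*x + 0.2025)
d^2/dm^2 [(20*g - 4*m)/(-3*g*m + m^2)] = 8*(m*(-8*g + 3*m)*(3*g - m) - (3*g - 2*m)^2*(5*g - m))/(m^3*(3*g - m)^3)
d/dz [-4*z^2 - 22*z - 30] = -8*z - 22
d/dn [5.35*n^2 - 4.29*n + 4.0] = 10.7*n - 4.29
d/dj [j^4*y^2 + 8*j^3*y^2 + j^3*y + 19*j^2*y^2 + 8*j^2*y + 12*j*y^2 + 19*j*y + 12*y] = y*(4*j^3*y + 24*j^2*y + 3*j^2 + 38*j*y + 16*j + 12*y + 19)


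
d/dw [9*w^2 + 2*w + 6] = 18*w + 2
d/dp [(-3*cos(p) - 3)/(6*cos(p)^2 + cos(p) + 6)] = 3*(6*sin(p)^2 - 12*cos(p) - 1)*sin(p)/(6*cos(p)^2 + cos(p) + 6)^2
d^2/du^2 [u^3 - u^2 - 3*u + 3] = 6*u - 2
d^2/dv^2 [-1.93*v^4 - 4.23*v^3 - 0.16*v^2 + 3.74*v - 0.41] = -23.16*v^2 - 25.38*v - 0.32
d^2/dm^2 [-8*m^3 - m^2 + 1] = -48*m - 2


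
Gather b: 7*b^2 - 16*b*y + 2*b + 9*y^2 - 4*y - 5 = 7*b^2 + b*(2 - 16*y) + 9*y^2 - 4*y - 5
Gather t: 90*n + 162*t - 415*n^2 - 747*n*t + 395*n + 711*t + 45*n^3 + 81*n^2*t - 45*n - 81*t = 45*n^3 - 415*n^2 + 440*n + t*(81*n^2 - 747*n + 792)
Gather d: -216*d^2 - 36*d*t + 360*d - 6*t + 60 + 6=-216*d^2 + d*(360 - 36*t) - 6*t + 66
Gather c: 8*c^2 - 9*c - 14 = 8*c^2 - 9*c - 14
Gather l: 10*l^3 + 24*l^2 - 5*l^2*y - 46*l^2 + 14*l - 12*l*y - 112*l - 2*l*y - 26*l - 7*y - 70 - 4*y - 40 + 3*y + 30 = 10*l^3 + l^2*(-5*y - 22) + l*(-14*y - 124) - 8*y - 80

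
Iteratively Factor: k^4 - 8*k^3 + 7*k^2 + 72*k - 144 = (k - 3)*(k^3 - 5*k^2 - 8*k + 48) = (k - 4)*(k - 3)*(k^2 - k - 12) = (k - 4)^2*(k - 3)*(k + 3)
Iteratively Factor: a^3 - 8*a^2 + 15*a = (a)*(a^2 - 8*a + 15) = a*(a - 3)*(a - 5)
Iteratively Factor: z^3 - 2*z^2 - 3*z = (z + 1)*(z^2 - 3*z) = (z - 3)*(z + 1)*(z)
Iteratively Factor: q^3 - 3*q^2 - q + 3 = (q + 1)*(q^2 - 4*q + 3) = (q - 3)*(q + 1)*(q - 1)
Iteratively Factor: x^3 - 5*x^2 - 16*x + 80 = (x + 4)*(x^2 - 9*x + 20) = (x - 4)*(x + 4)*(x - 5)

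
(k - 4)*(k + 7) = k^2 + 3*k - 28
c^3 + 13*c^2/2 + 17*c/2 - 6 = (c - 1/2)*(c + 3)*(c + 4)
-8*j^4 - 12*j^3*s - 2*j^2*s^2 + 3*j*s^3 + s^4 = (-2*j + s)*(j + s)*(2*j + s)^2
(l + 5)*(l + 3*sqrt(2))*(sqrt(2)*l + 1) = sqrt(2)*l^3 + 7*l^2 + 5*sqrt(2)*l^2 + 3*sqrt(2)*l + 35*l + 15*sqrt(2)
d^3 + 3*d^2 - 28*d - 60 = (d - 5)*(d + 2)*(d + 6)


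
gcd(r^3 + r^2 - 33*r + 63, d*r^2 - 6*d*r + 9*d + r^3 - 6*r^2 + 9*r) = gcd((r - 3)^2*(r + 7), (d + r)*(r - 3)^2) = r^2 - 6*r + 9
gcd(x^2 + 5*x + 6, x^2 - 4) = x + 2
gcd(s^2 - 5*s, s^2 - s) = s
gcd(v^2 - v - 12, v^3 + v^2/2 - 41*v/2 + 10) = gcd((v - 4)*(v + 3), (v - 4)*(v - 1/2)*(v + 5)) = v - 4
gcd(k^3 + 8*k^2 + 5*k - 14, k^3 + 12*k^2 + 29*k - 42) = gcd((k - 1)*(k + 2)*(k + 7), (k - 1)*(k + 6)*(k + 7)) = k^2 + 6*k - 7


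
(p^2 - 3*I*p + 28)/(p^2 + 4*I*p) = (p - 7*I)/p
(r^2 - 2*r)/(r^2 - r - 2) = r/(r + 1)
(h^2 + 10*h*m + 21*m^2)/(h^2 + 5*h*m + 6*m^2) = (h + 7*m)/(h + 2*m)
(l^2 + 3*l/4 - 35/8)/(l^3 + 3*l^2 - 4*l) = (8*l^2 + 6*l - 35)/(8*l*(l^2 + 3*l - 4))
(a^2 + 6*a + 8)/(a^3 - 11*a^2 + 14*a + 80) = (a + 4)/(a^2 - 13*a + 40)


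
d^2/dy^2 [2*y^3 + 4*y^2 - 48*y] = 12*y + 8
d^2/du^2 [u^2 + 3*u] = 2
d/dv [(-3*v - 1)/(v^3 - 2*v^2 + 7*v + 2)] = (6*v^3 - 3*v^2 - 4*v + 1)/(v^6 - 4*v^5 + 18*v^4 - 24*v^3 + 41*v^2 + 28*v + 4)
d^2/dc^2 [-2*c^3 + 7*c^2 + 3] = 14 - 12*c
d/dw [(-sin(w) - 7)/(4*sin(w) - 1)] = 29*cos(w)/(4*sin(w) - 1)^2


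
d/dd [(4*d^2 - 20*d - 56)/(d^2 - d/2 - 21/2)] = 8*(9*d^2 + 14*d + 91)/(4*d^4 - 4*d^3 - 83*d^2 + 42*d + 441)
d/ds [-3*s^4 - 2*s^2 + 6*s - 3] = -12*s^3 - 4*s + 6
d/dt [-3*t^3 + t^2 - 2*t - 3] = -9*t^2 + 2*t - 2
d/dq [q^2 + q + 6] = 2*q + 1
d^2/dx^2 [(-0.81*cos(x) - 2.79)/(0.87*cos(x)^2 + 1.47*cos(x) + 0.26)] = (2.33308400411393*(1 - cos(x)^2)^2 + 0.193006315395797*cos(x)^5 + 2.63775297707588*cos(x)^3 + 1.6831677277325*cos(x)^2 - 6.71206725089036*cos(x) - 5.53673214391963)/(0.591836734693878*cos(x)^2 + 1.0*cos(x) + 0.17687074829932)^3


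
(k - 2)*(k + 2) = k^2 - 4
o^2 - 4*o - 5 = (o - 5)*(o + 1)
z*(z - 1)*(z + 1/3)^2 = z^4 - z^3/3 - 5*z^2/9 - z/9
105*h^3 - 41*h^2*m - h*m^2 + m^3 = (-5*h + m)*(-3*h + m)*(7*h + m)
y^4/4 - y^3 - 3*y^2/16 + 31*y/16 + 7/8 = (y/4 + 1/4)*(y - 7/2)*(y - 2)*(y + 1/2)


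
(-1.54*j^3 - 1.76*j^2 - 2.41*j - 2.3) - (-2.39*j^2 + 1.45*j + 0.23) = -1.54*j^3 + 0.63*j^2 - 3.86*j - 2.53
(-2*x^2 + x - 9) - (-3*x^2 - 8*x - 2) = x^2 + 9*x - 7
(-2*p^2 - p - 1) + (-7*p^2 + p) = -9*p^2 - 1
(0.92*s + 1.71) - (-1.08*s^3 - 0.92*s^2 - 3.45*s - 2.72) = 1.08*s^3 + 0.92*s^2 + 4.37*s + 4.43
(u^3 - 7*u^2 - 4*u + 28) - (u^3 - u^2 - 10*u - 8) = -6*u^2 + 6*u + 36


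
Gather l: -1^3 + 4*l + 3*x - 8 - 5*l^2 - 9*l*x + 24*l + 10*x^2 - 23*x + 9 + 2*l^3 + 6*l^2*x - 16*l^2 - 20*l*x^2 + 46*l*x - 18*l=2*l^3 + l^2*(6*x - 21) + l*(-20*x^2 + 37*x + 10) + 10*x^2 - 20*x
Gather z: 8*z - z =7*z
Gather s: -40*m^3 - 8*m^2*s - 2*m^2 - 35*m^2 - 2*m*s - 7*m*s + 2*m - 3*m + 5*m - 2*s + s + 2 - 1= -40*m^3 - 37*m^2 + 4*m + s*(-8*m^2 - 9*m - 1) + 1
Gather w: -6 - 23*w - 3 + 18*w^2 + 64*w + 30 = 18*w^2 + 41*w + 21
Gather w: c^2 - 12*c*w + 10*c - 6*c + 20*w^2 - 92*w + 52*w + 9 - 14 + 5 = c^2 + 4*c + 20*w^2 + w*(-12*c - 40)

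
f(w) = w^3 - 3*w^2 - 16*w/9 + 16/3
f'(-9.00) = 295.22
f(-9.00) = -950.67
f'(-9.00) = 295.22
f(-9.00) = -950.67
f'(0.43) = -3.80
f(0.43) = 4.09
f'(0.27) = -3.18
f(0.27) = 4.65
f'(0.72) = -4.54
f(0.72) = 2.87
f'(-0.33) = 0.53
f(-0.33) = 5.56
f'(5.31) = 50.95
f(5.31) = 61.03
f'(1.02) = -4.78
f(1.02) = 1.46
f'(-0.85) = 5.49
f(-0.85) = 4.06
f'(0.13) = -2.51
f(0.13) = 5.05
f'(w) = 3*w^2 - 6*w - 16/9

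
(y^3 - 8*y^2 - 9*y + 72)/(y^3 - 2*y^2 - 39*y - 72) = (y - 3)/(y + 3)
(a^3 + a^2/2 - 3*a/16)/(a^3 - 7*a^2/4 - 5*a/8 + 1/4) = a*(4*a + 3)/(2*(2*a^2 - 3*a - 2))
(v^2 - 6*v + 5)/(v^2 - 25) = (v - 1)/(v + 5)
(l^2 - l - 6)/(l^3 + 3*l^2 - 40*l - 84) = (l - 3)/(l^2 + l - 42)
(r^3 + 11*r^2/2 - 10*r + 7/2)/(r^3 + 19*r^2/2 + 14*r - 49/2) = (2*r - 1)/(2*r + 7)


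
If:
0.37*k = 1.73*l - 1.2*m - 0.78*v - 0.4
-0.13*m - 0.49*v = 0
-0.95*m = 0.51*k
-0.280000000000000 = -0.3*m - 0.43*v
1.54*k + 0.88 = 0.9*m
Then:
No Solution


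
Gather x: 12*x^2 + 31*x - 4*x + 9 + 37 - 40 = 12*x^2 + 27*x + 6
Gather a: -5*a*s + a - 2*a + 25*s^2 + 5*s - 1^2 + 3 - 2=a*(-5*s - 1) + 25*s^2 + 5*s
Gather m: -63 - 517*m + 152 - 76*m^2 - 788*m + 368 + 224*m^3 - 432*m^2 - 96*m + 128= 224*m^3 - 508*m^2 - 1401*m + 585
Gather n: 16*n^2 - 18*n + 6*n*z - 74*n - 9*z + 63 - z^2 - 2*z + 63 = 16*n^2 + n*(6*z - 92) - z^2 - 11*z + 126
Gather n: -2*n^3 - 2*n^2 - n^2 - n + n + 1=-2*n^3 - 3*n^2 + 1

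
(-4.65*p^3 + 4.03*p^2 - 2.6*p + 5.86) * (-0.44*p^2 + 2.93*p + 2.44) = 2.046*p^5 - 15.3977*p^4 + 1.6059*p^3 - 0.363200000000001*p^2 + 10.8258*p + 14.2984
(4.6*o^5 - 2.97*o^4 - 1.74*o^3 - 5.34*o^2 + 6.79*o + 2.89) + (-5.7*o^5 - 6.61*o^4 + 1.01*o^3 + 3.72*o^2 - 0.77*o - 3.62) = -1.1*o^5 - 9.58*o^4 - 0.73*o^3 - 1.62*o^2 + 6.02*o - 0.73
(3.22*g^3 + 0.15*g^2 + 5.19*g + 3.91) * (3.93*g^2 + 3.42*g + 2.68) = 12.6546*g^5 + 11.6019*g^4 + 29.5393*g^3 + 33.5181*g^2 + 27.2814*g + 10.4788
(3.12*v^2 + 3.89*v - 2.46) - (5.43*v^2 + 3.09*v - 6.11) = -2.31*v^2 + 0.8*v + 3.65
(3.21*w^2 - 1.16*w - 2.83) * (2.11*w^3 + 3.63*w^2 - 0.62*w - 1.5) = 6.7731*w^5 + 9.2047*w^4 - 12.1723*w^3 - 14.3687*w^2 + 3.4946*w + 4.245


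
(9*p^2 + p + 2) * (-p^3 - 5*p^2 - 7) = -9*p^5 - 46*p^4 - 7*p^3 - 73*p^2 - 7*p - 14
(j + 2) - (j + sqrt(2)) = 2 - sqrt(2)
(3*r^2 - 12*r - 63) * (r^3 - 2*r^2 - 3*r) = 3*r^5 - 18*r^4 - 48*r^3 + 162*r^2 + 189*r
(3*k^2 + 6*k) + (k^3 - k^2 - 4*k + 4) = k^3 + 2*k^2 + 2*k + 4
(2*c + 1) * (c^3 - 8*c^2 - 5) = 2*c^4 - 15*c^3 - 8*c^2 - 10*c - 5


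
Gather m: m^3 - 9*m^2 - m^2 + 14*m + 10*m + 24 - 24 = m^3 - 10*m^2 + 24*m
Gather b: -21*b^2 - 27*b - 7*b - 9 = -21*b^2 - 34*b - 9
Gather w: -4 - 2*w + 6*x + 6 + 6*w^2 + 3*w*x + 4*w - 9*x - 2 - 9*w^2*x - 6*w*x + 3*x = w^2*(6 - 9*x) + w*(2 - 3*x)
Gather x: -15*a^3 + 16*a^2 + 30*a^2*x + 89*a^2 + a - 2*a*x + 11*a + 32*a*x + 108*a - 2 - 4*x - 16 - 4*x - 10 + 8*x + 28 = -15*a^3 + 105*a^2 + 120*a + x*(30*a^2 + 30*a)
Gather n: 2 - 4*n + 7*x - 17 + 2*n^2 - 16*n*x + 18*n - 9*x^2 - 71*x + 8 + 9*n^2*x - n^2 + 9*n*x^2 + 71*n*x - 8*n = n^2*(9*x + 1) + n*(9*x^2 + 55*x + 6) - 9*x^2 - 64*x - 7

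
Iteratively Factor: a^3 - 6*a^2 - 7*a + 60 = (a - 4)*(a^2 - 2*a - 15) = (a - 5)*(a - 4)*(a + 3)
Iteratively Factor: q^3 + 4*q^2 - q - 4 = (q - 1)*(q^2 + 5*q + 4) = (q - 1)*(q + 4)*(q + 1)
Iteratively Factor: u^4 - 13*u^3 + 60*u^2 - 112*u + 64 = (u - 1)*(u^3 - 12*u^2 + 48*u - 64) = (u - 4)*(u - 1)*(u^2 - 8*u + 16) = (u - 4)^2*(u - 1)*(u - 4)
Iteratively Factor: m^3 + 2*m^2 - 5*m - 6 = (m + 1)*(m^2 + m - 6) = (m - 2)*(m + 1)*(m + 3)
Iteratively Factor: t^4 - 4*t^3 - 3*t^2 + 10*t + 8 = (t - 2)*(t^3 - 2*t^2 - 7*t - 4) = (t - 4)*(t - 2)*(t^2 + 2*t + 1) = (t - 4)*(t - 2)*(t + 1)*(t + 1)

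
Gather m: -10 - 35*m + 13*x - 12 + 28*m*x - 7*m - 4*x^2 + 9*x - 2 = m*(28*x - 42) - 4*x^2 + 22*x - 24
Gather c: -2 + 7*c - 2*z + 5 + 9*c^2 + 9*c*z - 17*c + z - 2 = 9*c^2 + c*(9*z - 10) - z + 1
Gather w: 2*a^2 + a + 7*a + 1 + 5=2*a^2 + 8*a + 6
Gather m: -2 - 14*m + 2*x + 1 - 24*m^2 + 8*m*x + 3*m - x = -24*m^2 + m*(8*x - 11) + x - 1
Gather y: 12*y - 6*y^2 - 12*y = -6*y^2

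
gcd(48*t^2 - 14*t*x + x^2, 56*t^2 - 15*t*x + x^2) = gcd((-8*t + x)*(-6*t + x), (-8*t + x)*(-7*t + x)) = -8*t + x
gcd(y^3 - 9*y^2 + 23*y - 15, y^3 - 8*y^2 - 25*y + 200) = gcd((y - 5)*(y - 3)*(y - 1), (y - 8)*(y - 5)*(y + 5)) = y - 5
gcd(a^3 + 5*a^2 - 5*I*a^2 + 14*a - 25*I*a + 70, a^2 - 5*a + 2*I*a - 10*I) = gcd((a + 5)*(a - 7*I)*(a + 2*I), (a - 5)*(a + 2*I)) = a + 2*I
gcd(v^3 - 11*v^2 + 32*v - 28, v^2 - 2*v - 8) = 1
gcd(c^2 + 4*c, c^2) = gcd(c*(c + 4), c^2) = c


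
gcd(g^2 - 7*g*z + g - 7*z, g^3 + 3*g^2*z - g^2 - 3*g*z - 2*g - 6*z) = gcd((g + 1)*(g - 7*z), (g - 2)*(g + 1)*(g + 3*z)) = g + 1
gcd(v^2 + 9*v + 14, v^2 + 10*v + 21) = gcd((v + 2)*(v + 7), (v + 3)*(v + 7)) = v + 7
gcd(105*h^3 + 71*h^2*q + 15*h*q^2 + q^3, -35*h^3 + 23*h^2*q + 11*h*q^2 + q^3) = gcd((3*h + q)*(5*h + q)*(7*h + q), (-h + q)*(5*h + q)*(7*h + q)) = 35*h^2 + 12*h*q + q^2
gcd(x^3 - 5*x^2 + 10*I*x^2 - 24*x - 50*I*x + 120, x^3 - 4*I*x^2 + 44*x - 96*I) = x + 6*I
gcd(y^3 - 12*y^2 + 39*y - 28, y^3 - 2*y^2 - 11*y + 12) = y^2 - 5*y + 4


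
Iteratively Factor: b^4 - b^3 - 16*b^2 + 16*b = (b)*(b^3 - b^2 - 16*b + 16) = b*(b - 4)*(b^2 + 3*b - 4) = b*(b - 4)*(b - 1)*(b + 4)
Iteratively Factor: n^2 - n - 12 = (n + 3)*(n - 4)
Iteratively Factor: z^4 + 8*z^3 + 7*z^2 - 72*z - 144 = (z + 4)*(z^3 + 4*z^2 - 9*z - 36) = (z + 4)^2*(z^2 - 9) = (z + 3)*(z + 4)^2*(z - 3)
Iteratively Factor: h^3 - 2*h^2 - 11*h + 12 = (h + 3)*(h^2 - 5*h + 4) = (h - 4)*(h + 3)*(h - 1)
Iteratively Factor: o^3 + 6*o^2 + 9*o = (o)*(o^2 + 6*o + 9) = o*(o + 3)*(o + 3)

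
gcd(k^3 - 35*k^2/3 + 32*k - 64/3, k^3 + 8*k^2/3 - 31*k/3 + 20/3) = k - 1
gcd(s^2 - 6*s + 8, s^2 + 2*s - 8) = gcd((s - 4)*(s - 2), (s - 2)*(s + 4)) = s - 2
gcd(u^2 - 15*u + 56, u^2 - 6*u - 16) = u - 8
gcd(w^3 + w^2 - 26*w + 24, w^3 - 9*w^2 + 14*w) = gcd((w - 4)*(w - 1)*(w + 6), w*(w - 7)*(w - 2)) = 1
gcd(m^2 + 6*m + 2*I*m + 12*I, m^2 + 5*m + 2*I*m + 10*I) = m + 2*I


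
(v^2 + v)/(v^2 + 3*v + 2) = v/(v + 2)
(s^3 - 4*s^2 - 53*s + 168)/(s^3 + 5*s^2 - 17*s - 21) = (s - 8)/(s + 1)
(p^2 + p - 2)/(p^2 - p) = (p + 2)/p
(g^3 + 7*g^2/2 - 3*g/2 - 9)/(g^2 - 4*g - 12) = (2*g^2 + 3*g - 9)/(2*(g - 6))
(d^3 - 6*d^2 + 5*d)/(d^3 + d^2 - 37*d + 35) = d/(d + 7)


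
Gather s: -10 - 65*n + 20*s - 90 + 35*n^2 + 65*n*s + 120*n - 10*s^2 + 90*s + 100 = 35*n^2 + 55*n - 10*s^2 + s*(65*n + 110)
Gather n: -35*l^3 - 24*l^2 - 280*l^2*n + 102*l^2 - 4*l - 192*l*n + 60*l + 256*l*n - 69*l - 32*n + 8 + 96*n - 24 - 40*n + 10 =-35*l^3 + 78*l^2 - 13*l + n*(-280*l^2 + 64*l + 24) - 6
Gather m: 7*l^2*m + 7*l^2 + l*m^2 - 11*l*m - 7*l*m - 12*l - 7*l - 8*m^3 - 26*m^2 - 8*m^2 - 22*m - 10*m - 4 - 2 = 7*l^2 - 19*l - 8*m^3 + m^2*(l - 34) + m*(7*l^2 - 18*l - 32) - 6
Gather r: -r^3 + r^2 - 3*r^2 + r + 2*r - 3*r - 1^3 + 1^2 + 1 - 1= -r^3 - 2*r^2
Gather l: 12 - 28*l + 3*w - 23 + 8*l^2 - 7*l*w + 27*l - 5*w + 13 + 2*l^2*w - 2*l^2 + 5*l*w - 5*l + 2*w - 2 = l^2*(2*w + 6) + l*(-2*w - 6)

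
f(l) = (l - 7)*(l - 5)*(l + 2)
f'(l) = (l - 7)*(l - 5) + (l - 7)*(l + 2) + (l - 5)*(l + 2) = 3*l^2 - 20*l + 11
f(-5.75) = -513.98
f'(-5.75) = 225.19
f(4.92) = 1.15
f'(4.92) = -14.78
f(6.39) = -7.11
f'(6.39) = 5.70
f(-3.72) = -160.78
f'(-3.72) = 126.92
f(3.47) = 29.54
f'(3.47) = -22.28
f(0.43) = 72.96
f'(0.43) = 2.95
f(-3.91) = -185.67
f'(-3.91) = 135.06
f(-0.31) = 65.60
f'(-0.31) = 17.49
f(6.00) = -8.00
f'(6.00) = -1.00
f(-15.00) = -5720.00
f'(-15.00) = 986.00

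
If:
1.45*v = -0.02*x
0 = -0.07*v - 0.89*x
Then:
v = 0.00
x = 0.00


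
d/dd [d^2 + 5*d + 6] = 2*d + 5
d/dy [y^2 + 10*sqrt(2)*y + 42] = 2*y + 10*sqrt(2)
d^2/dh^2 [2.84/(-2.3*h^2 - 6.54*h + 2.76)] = (30.0472*h^2 + 85.43856*h - 2.84*(4.6*h + 6.54)*(9.2*h + 13.08) - 36.05664)/(2.3*h^2 + 6.54*h - 2.76)^3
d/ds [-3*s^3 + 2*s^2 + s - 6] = -9*s^2 + 4*s + 1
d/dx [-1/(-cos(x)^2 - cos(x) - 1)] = (2*cos(x) + 1)*sin(x)/(cos(x)^2 + cos(x) + 1)^2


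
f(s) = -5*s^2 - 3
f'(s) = -10*s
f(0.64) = -5.05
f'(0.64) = -6.40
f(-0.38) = -3.72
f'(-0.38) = 3.80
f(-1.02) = -8.20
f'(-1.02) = 10.20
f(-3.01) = -48.30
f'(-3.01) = 30.10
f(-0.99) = -7.90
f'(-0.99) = 9.90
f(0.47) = -4.10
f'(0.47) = -4.70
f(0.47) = -4.10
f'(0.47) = -4.70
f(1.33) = -11.84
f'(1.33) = -13.30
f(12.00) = -723.00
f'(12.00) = -120.00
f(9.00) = -408.00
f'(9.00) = -90.00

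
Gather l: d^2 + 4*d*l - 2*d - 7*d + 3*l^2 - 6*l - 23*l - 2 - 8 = d^2 - 9*d + 3*l^2 + l*(4*d - 29) - 10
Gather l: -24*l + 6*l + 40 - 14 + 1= 27 - 18*l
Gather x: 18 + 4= 22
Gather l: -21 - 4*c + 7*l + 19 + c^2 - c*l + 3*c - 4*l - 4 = c^2 - c + l*(3 - c) - 6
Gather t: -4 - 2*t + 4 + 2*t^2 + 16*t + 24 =2*t^2 + 14*t + 24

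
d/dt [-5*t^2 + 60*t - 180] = 60 - 10*t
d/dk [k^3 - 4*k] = 3*k^2 - 4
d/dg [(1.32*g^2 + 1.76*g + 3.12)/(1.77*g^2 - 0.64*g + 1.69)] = (-3.96*g^2 - 6.5832*g + 4.9712)/(3.1329*g^4 - 2.2656*g^3 + 6.3922*g^2 - 2.1632*g + 2.8561)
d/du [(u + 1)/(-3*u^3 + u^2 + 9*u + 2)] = (-3*u^3 + u^2 + 9*u - (u + 1)*(-9*u^2 + 2*u + 9) + 2)/(-3*u^3 + u^2 + 9*u + 2)^2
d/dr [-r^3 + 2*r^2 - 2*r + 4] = -3*r^2 + 4*r - 2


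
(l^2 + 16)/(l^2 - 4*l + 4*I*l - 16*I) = (l - 4*I)/(l - 4)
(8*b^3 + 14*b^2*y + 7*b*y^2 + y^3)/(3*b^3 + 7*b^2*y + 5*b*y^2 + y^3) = (8*b^2 + 6*b*y + y^2)/(3*b^2 + 4*b*y + y^2)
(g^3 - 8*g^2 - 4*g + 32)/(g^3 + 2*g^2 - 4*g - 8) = (g - 8)/(g + 2)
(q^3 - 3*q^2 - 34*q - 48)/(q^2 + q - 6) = (q^2 - 6*q - 16)/(q - 2)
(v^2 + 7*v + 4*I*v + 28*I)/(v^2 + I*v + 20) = (v^2 + v*(7 + 4*I) + 28*I)/(v^2 + I*v + 20)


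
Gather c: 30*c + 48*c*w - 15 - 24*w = c*(48*w + 30) - 24*w - 15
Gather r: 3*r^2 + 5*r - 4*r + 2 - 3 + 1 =3*r^2 + r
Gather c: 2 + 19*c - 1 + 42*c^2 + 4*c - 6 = 42*c^2 + 23*c - 5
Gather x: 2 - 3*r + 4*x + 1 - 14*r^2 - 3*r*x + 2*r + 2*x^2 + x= -14*r^2 - r + 2*x^2 + x*(5 - 3*r) + 3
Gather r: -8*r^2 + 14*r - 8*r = -8*r^2 + 6*r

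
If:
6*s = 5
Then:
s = 5/6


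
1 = 1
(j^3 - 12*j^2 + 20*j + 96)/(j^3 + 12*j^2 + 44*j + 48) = (j^2 - 14*j + 48)/(j^2 + 10*j + 24)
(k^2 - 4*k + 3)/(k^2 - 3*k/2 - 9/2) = 2*(k - 1)/(2*k + 3)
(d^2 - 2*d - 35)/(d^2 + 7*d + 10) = (d - 7)/(d + 2)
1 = 1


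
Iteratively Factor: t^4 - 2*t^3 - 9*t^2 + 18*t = (t - 3)*(t^3 + t^2 - 6*t) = (t - 3)*(t + 3)*(t^2 - 2*t) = t*(t - 3)*(t + 3)*(t - 2)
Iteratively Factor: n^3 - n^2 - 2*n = (n)*(n^2 - n - 2) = n*(n + 1)*(n - 2)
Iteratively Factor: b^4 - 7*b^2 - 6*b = (b)*(b^3 - 7*b - 6) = b*(b + 1)*(b^2 - b - 6) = b*(b + 1)*(b + 2)*(b - 3)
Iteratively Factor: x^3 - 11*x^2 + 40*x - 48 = (x - 4)*(x^2 - 7*x + 12) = (x - 4)*(x - 3)*(x - 4)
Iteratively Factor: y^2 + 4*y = (y)*(y + 4)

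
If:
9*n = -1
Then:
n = -1/9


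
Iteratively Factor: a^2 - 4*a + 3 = (a - 3)*(a - 1)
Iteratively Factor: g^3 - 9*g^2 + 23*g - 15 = (g - 1)*(g^2 - 8*g + 15) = (g - 3)*(g - 1)*(g - 5)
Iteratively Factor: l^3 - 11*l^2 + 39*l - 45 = (l - 3)*(l^2 - 8*l + 15) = (l - 3)^2*(l - 5)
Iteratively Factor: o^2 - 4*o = (o - 4)*(o)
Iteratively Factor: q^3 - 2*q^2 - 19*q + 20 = (q - 1)*(q^2 - q - 20) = (q - 5)*(q - 1)*(q + 4)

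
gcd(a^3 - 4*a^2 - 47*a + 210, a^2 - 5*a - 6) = a - 6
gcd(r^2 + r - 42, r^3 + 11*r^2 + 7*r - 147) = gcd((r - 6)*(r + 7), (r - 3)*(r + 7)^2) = r + 7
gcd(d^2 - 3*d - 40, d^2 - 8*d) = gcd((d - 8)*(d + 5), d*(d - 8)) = d - 8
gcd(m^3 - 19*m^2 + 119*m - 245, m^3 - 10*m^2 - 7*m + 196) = m^2 - 14*m + 49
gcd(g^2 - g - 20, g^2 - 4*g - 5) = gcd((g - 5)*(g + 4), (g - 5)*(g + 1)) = g - 5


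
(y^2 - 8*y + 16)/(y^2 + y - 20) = (y - 4)/(y + 5)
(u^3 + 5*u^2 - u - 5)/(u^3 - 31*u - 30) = (u - 1)/(u - 6)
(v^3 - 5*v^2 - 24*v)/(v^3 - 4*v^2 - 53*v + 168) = v*(v + 3)/(v^2 + 4*v - 21)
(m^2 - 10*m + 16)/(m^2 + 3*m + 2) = (m^2 - 10*m + 16)/(m^2 + 3*m + 2)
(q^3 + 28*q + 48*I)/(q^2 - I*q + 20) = (q^2 - 4*I*q + 12)/(q - 5*I)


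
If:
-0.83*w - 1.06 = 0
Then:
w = -1.28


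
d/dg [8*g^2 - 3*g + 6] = 16*g - 3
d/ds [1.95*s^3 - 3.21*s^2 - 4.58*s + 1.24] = 5.85*s^2 - 6.42*s - 4.58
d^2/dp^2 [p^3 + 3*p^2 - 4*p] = 6*p + 6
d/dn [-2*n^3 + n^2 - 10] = 2*n*(1 - 3*n)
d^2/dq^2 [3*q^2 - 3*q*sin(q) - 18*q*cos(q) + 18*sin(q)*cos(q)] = 3*q*sin(q) + 18*q*cos(q) + 36*sin(q) - 36*sin(2*q) - 6*cos(q) + 6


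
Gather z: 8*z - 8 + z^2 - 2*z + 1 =z^2 + 6*z - 7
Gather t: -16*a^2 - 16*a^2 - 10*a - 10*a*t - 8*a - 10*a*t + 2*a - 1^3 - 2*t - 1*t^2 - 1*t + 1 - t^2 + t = -32*a^2 - 16*a - 2*t^2 + t*(-20*a - 2)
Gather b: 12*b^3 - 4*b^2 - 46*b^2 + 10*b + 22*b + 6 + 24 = 12*b^3 - 50*b^2 + 32*b + 30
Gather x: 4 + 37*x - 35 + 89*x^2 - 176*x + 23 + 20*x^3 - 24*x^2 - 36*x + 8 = 20*x^3 + 65*x^2 - 175*x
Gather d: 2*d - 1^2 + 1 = 2*d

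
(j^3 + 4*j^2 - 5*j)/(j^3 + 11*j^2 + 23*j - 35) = j/(j + 7)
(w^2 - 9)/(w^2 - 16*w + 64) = (w^2 - 9)/(w^2 - 16*w + 64)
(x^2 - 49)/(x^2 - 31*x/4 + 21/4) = 4*(x + 7)/(4*x - 3)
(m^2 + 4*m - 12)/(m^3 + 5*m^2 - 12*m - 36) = (m - 2)/(m^2 - m - 6)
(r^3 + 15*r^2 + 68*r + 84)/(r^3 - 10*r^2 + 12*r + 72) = (r^2 + 13*r + 42)/(r^2 - 12*r + 36)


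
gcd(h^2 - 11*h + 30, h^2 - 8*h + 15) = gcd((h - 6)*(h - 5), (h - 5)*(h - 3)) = h - 5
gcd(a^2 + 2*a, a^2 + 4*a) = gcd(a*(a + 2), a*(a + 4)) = a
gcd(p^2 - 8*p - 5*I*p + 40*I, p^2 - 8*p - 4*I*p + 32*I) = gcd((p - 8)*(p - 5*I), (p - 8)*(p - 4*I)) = p - 8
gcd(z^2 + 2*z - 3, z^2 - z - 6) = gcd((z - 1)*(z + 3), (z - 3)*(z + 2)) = 1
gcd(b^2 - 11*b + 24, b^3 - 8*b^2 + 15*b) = b - 3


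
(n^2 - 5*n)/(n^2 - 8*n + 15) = n/(n - 3)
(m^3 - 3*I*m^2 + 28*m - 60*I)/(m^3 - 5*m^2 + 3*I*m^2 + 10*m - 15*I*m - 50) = (m - 6*I)/(m - 5)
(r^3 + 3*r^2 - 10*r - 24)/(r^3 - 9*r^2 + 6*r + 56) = (r^2 + r - 12)/(r^2 - 11*r + 28)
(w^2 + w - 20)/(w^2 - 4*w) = (w + 5)/w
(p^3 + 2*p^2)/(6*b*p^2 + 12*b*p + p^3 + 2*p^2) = p/(6*b + p)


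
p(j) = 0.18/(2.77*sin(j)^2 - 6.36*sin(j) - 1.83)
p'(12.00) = 0.25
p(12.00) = 0.08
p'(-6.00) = 0.07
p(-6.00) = -0.05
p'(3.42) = -84.45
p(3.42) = 1.42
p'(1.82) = -0.00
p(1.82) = -0.03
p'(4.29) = -0.02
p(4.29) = 0.03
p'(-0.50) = 0.41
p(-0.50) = 0.10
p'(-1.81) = -0.01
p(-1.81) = 0.03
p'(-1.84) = -0.01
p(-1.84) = 0.03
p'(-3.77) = -0.02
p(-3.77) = -0.04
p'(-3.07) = -0.65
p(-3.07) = -0.13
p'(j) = 0.18*(-5.54*sin(j)*cos(j) + 6.36*cos(j))/(2.77*sin(j)^2 - 6.36*sin(j) - 1.83)^2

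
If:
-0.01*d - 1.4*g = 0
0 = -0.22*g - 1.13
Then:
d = 719.09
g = -5.14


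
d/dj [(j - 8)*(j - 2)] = 2*j - 10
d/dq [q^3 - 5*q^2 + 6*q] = 3*q^2 - 10*q + 6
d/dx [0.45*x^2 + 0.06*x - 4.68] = 0.9*x + 0.06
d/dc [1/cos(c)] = sin(c)/cos(c)^2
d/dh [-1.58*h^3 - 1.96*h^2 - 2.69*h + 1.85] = -4.74*h^2 - 3.92*h - 2.69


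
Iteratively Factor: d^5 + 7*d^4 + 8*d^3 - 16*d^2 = (d + 4)*(d^4 + 3*d^3 - 4*d^2) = d*(d + 4)*(d^3 + 3*d^2 - 4*d) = d*(d + 4)^2*(d^2 - d) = d^2*(d + 4)^2*(d - 1)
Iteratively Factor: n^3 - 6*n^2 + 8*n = (n - 2)*(n^2 - 4*n) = n*(n - 2)*(n - 4)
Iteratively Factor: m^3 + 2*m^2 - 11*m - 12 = (m + 4)*(m^2 - 2*m - 3) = (m - 3)*(m + 4)*(m + 1)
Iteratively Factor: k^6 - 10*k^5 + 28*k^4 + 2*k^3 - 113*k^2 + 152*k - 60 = (k - 5)*(k^5 - 5*k^4 + 3*k^3 + 17*k^2 - 28*k + 12) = (k - 5)*(k + 2)*(k^4 - 7*k^3 + 17*k^2 - 17*k + 6) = (k - 5)*(k - 1)*(k + 2)*(k^3 - 6*k^2 + 11*k - 6) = (k - 5)*(k - 2)*(k - 1)*(k + 2)*(k^2 - 4*k + 3) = (k - 5)*(k - 3)*(k - 2)*(k - 1)*(k + 2)*(k - 1)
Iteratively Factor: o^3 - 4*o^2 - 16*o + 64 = (o - 4)*(o^2 - 16) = (o - 4)*(o + 4)*(o - 4)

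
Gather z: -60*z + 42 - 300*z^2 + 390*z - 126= -300*z^2 + 330*z - 84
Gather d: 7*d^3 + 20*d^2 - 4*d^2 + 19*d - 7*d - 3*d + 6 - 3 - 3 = 7*d^3 + 16*d^2 + 9*d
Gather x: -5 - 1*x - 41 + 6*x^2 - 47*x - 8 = 6*x^2 - 48*x - 54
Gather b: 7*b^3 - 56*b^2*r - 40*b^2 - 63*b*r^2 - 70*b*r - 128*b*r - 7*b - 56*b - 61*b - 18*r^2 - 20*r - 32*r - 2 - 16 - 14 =7*b^3 + b^2*(-56*r - 40) + b*(-63*r^2 - 198*r - 124) - 18*r^2 - 52*r - 32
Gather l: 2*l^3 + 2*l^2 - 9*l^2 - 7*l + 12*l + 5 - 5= 2*l^3 - 7*l^2 + 5*l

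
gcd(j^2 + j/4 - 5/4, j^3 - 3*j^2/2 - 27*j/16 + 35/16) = j^2 + j/4 - 5/4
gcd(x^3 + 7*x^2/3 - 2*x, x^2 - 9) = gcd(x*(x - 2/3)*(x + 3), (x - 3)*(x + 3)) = x + 3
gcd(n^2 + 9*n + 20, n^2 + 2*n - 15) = n + 5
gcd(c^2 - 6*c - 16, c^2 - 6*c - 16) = c^2 - 6*c - 16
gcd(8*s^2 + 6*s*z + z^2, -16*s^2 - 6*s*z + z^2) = 2*s + z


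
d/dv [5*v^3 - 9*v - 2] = 15*v^2 - 9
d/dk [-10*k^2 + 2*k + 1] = 2 - 20*k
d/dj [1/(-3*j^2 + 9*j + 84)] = (2*j - 3)/(3*(-j^2 + 3*j + 28)^2)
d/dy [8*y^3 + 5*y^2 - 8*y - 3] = 24*y^2 + 10*y - 8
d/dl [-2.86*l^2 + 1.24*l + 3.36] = 1.24 - 5.72*l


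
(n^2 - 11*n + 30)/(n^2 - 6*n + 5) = (n - 6)/(n - 1)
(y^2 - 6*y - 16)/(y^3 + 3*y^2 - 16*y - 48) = (y^2 - 6*y - 16)/(y^3 + 3*y^2 - 16*y - 48)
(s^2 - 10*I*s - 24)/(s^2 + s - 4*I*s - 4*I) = (s - 6*I)/(s + 1)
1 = 1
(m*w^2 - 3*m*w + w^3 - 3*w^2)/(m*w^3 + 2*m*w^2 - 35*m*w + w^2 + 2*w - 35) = w*(m*w - 3*m + w^2 - 3*w)/(m*w^3 + 2*m*w^2 - 35*m*w + w^2 + 2*w - 35)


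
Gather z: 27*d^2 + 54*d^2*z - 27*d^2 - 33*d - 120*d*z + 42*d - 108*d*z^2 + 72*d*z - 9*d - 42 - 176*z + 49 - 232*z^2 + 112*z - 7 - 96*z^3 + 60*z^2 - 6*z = -96*z^3 + z^2*(-108*d - 172) + z*(54*d^2 - 48*d - 70)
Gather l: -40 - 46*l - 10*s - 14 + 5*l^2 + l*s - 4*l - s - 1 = 5*l^2 + l*(s - 50) - 11*s - 55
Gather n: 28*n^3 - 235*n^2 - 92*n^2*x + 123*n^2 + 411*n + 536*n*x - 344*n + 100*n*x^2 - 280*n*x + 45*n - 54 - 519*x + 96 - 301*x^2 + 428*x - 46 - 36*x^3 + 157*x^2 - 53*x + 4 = 28*n^3 + n^2*(-92*x - 112) + n*(100*x^2 + 256*x + 112) - 36*x^3 - 144*x^2 - 144*x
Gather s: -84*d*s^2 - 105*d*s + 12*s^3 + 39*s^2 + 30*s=12*s^3 + s^2*(39 - 84*d) + s*(30 - 105*d)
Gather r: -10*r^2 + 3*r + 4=-10*r^2 + 3*r + 4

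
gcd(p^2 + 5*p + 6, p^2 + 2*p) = p + 2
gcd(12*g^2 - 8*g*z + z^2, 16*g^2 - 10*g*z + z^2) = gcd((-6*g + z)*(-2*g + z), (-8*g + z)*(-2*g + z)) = -2*g + z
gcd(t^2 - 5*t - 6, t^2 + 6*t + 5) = t + 1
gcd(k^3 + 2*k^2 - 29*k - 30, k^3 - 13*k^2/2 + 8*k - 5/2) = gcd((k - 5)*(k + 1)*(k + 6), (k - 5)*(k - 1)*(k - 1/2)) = k - 5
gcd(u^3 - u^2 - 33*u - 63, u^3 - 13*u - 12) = u + 3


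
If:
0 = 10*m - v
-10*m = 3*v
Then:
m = 0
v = 0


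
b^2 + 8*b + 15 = (b + 3)*(b + 5)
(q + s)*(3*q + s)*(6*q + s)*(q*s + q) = 18*q^4*s + 18*q^4 + 27*q^3*s^2 + 27*q^3*s + 10*q^2*s^3 + 10*q^2*s^2 + q*s^4 + q*s^3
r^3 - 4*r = r*(r - 2)*(r + 2)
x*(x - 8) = x^2 - 8*x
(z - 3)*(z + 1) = z^2 - 2*z - 3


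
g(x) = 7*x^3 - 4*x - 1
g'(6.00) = 752.00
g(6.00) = 1487.00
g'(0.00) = -4.00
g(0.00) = -1.00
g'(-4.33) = 389.73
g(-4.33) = -551.96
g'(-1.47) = 41.38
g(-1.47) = -17.36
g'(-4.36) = 395.20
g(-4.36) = -563.73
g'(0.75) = 7.81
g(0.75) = -1.05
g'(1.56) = 47.11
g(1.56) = 19.33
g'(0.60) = 3.56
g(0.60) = -1.89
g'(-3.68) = 280.39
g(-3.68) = -335.13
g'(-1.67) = 54.57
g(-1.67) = -26.92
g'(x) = 21*x^2 - 4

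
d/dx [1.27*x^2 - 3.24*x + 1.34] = 2.54*x - 3.24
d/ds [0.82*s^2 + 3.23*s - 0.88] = 1.64*s + 3.23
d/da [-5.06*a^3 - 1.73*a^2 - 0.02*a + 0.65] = -15.18*a^2 - 3.46*a - 0.02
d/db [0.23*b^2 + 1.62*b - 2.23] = 0.46*b + 1.62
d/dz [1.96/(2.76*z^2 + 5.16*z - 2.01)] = (-10.8192*z - 10.1136)/(2.76*z^2 + 5.16*z - 2.01)^2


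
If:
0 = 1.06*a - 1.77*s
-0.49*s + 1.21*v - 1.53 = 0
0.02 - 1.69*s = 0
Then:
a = 0.02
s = 0.01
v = 1.27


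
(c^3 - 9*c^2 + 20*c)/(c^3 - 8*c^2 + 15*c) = (c - 4)/(c - 3)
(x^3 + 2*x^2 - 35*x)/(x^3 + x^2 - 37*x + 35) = x/(x - 1)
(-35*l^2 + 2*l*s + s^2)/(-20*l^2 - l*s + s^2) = (7*l + s)/(4*l + s)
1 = 1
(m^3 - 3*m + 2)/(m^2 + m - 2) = m - 1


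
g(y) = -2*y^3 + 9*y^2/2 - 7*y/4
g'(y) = -6*y^2 + 9*y - 7/4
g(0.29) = -0.18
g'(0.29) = 0.36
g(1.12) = 0.87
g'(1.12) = 0.80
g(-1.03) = 8.76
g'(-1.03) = -17.39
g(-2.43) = 59.52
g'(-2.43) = -59.05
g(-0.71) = 4.23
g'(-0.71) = -11.16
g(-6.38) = 713.72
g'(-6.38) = -303.40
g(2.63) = -9.86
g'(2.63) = -19.58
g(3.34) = -30.16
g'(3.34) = -38.62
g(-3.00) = 99.75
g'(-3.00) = -82.75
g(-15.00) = 7788.75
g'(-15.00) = -1486.75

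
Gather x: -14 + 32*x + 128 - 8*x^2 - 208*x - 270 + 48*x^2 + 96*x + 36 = 40*x^2 - 80*x - 120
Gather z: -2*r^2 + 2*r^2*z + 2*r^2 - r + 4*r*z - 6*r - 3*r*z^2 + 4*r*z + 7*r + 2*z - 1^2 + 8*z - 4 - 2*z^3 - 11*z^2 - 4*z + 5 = -2*z^3 + z^2*(-3*r - 11) + z*(2*r^2 + 8*r + 6)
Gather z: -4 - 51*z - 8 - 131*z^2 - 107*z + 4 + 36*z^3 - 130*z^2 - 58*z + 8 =36*z^3 - 261*z^2 - 216*z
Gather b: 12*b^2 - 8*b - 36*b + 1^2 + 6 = 12*b^2 - 44*b + 7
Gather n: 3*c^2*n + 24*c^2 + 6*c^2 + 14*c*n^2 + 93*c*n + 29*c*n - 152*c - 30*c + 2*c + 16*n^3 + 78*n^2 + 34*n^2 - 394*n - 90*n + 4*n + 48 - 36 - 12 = 30*c^2 - 180*c + 16*n^3 + n^2*(14*c + 112) + n*(3*c^2 + 122*c - 480)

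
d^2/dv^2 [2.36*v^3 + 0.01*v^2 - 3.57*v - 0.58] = 14.16*v + 0.02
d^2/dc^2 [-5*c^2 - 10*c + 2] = -10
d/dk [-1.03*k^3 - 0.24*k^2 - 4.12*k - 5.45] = -3.09*k^2 - 0.48*k - 4.12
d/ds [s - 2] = 1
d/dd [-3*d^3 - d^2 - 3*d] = -9*d^2 - 2*d - 3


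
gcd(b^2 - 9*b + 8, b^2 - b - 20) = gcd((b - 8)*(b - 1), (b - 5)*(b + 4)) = 1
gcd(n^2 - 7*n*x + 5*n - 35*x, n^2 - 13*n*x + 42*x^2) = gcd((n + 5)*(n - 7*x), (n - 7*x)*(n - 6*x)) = -n + 7*x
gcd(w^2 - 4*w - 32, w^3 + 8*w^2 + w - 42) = 1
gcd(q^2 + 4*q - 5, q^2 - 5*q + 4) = q - 1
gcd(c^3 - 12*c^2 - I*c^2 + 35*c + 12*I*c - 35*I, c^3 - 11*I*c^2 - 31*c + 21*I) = c - I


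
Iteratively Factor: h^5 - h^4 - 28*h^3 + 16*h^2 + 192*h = (h)*(h^4 - h^3 - 28*h^2 + 16*h + 192) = h*(h - 4)*(h^3 + 3*h^2 - 16*h - 48) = h*(h - 4)^2*(h^2 + 7*h + 12) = h*(h - 4)^2*(h + 3)*(h + 4)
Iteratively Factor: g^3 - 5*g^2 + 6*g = (g)*(g^2 - 5*g + 6) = g*(g - 2)*(g - 3)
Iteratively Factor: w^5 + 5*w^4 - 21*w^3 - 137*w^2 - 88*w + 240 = (w + 4)*(w^4 + w^3 - 25*w^2 - 37*w + 60) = (w + 3)*(w + 4)*(w^3 - 2*w^2 - 19*w + 20) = (w - 1)*(w + 3)*(w + 4)*(w^2 - w - 20) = (w - 5)*(w - 1)*(w + 3)*(w + 4)*(w + 4)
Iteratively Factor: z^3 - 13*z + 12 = (z - 1)*(z^2 + z - 12) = (z - 1)*(z + 4)*(z - 3)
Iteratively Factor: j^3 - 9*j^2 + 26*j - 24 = (j - 4)*(j^2 - 5*j + 6) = (j - 4)*(j - 2)*(j - 3)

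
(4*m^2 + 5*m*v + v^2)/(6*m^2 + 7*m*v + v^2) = (4*m + v)/(6*m + v)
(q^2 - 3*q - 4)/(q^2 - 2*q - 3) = (q - 4)/(q - 3)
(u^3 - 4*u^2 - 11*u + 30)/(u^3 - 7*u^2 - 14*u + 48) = (u - 5)/(u - 8)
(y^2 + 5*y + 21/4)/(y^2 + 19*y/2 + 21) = (y + 3/2)/(y + 6)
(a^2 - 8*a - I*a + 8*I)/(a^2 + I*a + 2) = (a - 8)/(a + 2*I)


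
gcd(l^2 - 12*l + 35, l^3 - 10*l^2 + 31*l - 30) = l - 5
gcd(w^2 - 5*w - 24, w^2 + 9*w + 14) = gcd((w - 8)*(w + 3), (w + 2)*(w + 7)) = 1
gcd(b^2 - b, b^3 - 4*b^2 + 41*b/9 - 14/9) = b - 1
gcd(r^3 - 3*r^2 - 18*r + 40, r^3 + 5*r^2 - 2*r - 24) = r^2 + 2*r - 8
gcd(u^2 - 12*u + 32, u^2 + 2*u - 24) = u - 4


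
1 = 1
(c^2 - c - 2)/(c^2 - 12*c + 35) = (c^2 - c - 2)/(c^2 - 12*c + 35)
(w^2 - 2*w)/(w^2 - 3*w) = (w - 2)/(w - 3)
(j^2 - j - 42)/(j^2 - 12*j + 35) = (j + 6)/(j - 5)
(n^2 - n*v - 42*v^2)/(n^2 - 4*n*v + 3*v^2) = (n^2 - n*v - 42*v^2)/(n^2 - 4*n*v + 3*v^2)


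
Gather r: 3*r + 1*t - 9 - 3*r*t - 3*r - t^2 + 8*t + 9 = -3*r*t - t^2 + 9*t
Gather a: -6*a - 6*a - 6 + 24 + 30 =48 - 12*a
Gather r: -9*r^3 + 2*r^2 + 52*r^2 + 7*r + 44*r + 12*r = -9*r^3 + 54*r^2 + 63*r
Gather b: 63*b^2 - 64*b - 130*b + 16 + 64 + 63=63*b^2 - 194*b + 143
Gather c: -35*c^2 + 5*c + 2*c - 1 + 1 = -35*c^2 + 7*c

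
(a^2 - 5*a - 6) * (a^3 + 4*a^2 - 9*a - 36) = a^5 - a^4 - 35*a^3 - 15*a^2 + 234*a + 216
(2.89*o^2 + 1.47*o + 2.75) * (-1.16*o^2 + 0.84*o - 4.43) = -3.3524*o^4 + 0.7224*o^3 - 14.7579*o^2 - 4.2021*o - 12.1825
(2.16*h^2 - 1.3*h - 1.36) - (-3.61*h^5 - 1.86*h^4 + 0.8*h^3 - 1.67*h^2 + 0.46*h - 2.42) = 3.61*h^5 + 1.86*h^4 - 0.8*h^3 + 3.83*h^2 - 1.76*h + 1.06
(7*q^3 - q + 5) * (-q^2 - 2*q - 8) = -7*q^5 - 14*q^4 - 55*q^3 - 3*q^2 - 2*q - 40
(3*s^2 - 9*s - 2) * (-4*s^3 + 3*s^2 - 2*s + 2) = -12*s^5 + 45*s^4 - 25*s^3 + 18*s^2 - 14*s - 4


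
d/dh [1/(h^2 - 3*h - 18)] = (3 - 2*h)/(-h^2 + 3*h + 18)^2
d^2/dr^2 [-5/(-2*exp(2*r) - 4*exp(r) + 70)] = 5*(4*(exp(r) + 1)^2*exp(r) - (2*exp(r) + 1)*(exp(2*r) + 2*exp(r) - 35))*exp(r)/(exp(2*r) + 2*exp(r) - 35)^3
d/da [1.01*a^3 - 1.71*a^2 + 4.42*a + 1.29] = 3.03*a^2 - 3.42*a + 4.42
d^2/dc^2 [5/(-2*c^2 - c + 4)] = 10*(4*c^2 + 2*c - (4*c + 1)^2 - 8)/(2*c^2 + c - 4)^3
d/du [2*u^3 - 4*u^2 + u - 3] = 6*u^2 - 8*u + 1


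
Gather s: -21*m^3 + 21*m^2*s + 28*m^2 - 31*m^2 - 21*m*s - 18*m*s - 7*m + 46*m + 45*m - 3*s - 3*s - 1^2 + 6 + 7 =-21*m^3 - 3*m^2 + 84*m + s*(21*m^2 - 39*m - 6) + 12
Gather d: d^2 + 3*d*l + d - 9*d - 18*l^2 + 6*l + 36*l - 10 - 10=d^2 + d*(3*l - 8) - 18*l^2 + 42*l - 20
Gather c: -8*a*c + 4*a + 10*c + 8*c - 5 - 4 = 4*a + c*(18 - 8*a) - 9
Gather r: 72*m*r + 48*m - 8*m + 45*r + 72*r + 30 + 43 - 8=40*m + r*(72*m + 117) + 65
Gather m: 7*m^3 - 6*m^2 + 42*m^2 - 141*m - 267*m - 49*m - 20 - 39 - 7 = 7*m^3 + 36*m^2 - 457*m - 66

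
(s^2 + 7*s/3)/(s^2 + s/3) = (3*s + 7)/(3*s + 1)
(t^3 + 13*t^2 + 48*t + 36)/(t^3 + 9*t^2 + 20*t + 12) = (t + 6)/(t + 2)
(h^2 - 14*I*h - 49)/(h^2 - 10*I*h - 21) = (h - 7*I)/(h - 3*I)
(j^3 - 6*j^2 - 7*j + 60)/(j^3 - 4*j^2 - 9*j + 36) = (j - 5)/(j - 3)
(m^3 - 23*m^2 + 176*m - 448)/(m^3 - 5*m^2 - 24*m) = (m^2 - 15*m + 56)/(m*(m + 3))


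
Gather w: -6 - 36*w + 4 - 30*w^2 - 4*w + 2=-30*w^2 - 40*w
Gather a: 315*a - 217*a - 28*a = 70*a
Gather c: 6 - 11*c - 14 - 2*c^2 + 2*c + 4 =-2*c^2 - 9*c - 4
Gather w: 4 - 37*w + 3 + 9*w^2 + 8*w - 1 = 9*w^2 - 29*w + 6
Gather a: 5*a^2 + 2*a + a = 5*a^2 + 3*a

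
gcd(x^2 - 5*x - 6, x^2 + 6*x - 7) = 1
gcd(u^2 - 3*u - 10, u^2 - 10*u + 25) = u - 5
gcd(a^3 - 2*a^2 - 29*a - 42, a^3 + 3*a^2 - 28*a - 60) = a + 2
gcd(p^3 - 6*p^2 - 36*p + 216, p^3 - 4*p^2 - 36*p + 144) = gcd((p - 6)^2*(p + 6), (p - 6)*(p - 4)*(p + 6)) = p^2 - 36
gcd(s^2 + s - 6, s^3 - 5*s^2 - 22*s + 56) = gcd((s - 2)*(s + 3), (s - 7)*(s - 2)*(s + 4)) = s - 2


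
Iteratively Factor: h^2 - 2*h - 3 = (h + 1)*(h - 3)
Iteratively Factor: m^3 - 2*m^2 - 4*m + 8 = (m - 2)*(m^2 - 4) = (m - 2)^2*(m + 2)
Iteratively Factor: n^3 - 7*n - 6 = (n - 3)*(n^2 + 3*n + 2) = (n - 3)*(n + 2)*(n + 1)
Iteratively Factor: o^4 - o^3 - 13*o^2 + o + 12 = (o + 3)*(o^3 - 4*o^2 - o + 4) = (o - 1)*(o + 3)*(o^2 - 3*o - 4) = (o - 1)*(o + 1)*(o + 3)*(o - 4)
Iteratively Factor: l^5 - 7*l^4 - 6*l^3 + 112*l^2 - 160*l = (l - 4)*(l^4 - 3*l^3 - 18*l^2 + 40*l) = (l - 4)*(l - 2)*(l^3 - l^2 - 20*l) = (l - 5)*(l - 4)*(l - 2)*(l^2 + 4*l) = (l - 5)*(l - 4)*(l - 2)*(l + 4)*(l)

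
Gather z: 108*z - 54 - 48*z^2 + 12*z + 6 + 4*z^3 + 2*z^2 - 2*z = 4*z^3 - 46*z^2 + 118*z - 48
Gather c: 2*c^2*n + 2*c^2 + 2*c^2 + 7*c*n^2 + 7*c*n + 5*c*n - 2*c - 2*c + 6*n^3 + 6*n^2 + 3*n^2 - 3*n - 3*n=c^2*(2*n + 4) + c*(7*n^2 + 12*n - 4) + 6*n^3 + 9*n^2 - 6*n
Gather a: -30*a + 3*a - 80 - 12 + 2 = -27*a - 90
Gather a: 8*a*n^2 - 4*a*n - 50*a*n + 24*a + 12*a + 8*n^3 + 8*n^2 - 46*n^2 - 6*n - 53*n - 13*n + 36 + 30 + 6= a*(8*n^2 - 54*n + 36) + 8*n^3 - 38*n^2 - 72*n + 72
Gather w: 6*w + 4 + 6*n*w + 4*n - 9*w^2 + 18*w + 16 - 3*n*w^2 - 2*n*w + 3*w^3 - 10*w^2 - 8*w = 4*n + 3*w^3 + w^2*(-3*n - 19) + w*(4*n + 16) + 20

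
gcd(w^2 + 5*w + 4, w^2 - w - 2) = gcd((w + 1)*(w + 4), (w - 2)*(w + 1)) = w + 1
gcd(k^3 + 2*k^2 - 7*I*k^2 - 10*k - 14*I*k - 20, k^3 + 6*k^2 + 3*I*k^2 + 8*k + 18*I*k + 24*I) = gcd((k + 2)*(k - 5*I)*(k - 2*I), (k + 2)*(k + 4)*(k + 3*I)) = k + 2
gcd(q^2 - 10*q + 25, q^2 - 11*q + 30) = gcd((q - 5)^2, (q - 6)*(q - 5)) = q - 5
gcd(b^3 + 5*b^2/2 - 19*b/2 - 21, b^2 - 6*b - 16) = b + 2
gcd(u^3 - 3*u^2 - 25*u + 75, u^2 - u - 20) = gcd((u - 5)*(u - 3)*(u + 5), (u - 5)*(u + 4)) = u - 5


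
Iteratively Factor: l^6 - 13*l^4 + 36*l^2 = (l - 2)*(l^5 + 2*l^4 - 9*l^3 - 18*l^2) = l*(l - 2)*(l^4 + 2*l^3 - 9*l^2 - 18*l) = l*(l - 3)*(l - 2)*(l^3 + 5*l^2 + 6*l) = l*(l - 3)*(l - 2)*(l + 3)*(l^2 + 2*l) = l^2*(l - 3)*(l - 2)*(l + 3)*(l + 2)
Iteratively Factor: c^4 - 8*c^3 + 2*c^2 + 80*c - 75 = (c + 3)*(c^3 - 11*c^2 + 35*c - 25) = (c - 1)*(c + 3)*(c^2 - 10*c + 25) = (c - 5)*(c - 1)*(c + 3)*(c - 5)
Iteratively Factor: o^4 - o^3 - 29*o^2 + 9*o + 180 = (o + 3)*(o^3 - 4*o^2 - 17*o + 60) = (o - 3)*(o + 3)*(o^2 - o - 20) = (o - 3)*(o + 3)*(o + 4)*(o - 5)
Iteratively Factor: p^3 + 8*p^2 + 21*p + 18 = (p + 3)*(p^2 + 5*p + 6) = (p + 2)*(p + 3)*(p + 3)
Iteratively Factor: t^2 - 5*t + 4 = (t - 4)*(t - 1)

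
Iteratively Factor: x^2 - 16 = (x + 4)*(x - 4)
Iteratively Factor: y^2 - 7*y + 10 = (y - 5)*(y - 2)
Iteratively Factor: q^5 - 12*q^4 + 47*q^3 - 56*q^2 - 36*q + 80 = (q - 2)*(q^4 - 10*q^3 + 27*q^2 - 2*q - 40) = (q - 5)*(q - 2)*(q^3 - 5*q^2 + 2*q + 8) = (q - 5)*(q - 2)*(q + 1)*(q^2 - 6*q + 8) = (q - 5)*(q - 2)^2*(q + 1)*(q - 4)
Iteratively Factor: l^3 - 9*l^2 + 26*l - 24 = (l - 2)*(l^2 - 7*l + 12) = (l - 3)*(l - 2)*(l - 4)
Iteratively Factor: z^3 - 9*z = (z)*(z^2 - 9) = z*(z + 3)*(z - 3)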